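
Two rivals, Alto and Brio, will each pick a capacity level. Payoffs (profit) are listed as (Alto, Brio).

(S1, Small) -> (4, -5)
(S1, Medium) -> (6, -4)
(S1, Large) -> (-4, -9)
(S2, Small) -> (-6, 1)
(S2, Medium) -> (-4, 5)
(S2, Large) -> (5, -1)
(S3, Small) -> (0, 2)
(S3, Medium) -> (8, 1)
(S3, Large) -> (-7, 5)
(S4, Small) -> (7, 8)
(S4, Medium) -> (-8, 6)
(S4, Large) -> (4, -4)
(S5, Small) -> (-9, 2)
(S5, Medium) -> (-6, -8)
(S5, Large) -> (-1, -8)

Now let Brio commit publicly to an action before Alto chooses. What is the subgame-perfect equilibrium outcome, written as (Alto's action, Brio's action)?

(S4, Small)

Work backward from Alto's decision.
- Small: BR = S4, leader payoff 8.
- Medium: BR = S3, leader payoff 1.
- Large: BR = S2, leader payoff -1.
Brio's induced payoffs are 8, 1, -1, so Brio commits to Small. Subgame-perfect outcome: (S4, Small) with payoffs (7, 8).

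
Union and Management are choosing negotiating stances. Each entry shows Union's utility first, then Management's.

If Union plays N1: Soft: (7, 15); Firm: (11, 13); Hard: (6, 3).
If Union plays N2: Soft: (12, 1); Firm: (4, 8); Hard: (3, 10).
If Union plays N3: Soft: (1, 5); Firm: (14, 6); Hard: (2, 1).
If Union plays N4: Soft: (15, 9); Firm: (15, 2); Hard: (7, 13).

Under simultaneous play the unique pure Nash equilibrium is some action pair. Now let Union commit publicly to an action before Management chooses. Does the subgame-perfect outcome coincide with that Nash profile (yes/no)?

no

Backward induction with Union moving first.
- N1: BR = Soft, leader payoff 7.
- N2: BR = Hard, leader payoff 3.
- N3: BR = Firm, leader payoff 14.
- N4: BR = Hard, leader payoff 7.
Maximizing over 7, 3, 14, 7, Union chooses N3. Subgame-perfect outcome: (N3, Firm) with payoffs (14, 6).
Now find the simultaneous Nash equilibrium.
Union's best replies: Soft→N4; Firm→N4; Hard→N4.
Management's best replies: N1→Soft; N2→Hard; N3→Firm; N4→Hard.
The unique mutual best reply is (N4, Hard), giving (7, 13).
Sequential outcome (N3, Firm) differs from the Nash profile (N4, Hard).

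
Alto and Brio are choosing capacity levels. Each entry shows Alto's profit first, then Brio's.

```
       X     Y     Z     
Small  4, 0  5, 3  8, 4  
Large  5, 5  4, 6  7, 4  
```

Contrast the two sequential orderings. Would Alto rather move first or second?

first

If Alto leads: Brio's best replies are Small→Z, Large→Y; Alto's induced payoffs 8, 4; outcome (Small, Z), payoffs (8, 4).
If Brio leads: Alto's best replies are X→Large, Y→Small, Z→Small; Brio's induced payoffs 5, 3, 4; outcome (Large, X), payoffs (5, 5).
Alto gets 8 moving first and 5 moving second, so Alto prefers to move first.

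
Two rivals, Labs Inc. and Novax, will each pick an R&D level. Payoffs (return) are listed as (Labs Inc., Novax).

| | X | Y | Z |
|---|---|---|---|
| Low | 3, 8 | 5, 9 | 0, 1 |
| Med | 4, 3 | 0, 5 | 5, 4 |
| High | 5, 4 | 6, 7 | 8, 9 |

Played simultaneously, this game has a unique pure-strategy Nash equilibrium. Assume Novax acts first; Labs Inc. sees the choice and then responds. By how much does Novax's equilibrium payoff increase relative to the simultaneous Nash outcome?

Work backward from Labs Inc.'s decision.
- X → Labs Inc. plays High (best of 3, 4, 5); Novax gets 4.
- Y → Labs Inc. plays High (best of 5, 0, 6); Novax gets 7.
- Z → Labs Inc. plays High (best of 0, 5, 8); Novax gets 9.
Maximizing over 4, 7, 9, Novax chooses Z. Subgame-perfect outcome: (High, Z) with payoffs (8, 9).
Under simultaneous play:
Labs Inc.'s best replies: X→High; Y→High; Z→High.
Novax's best replies: Low→Y; Med→Y; High→Z.
The unique mutual best reply is (High, Z), giving (8, 9).
Novax's commitment gain: 9 − 9 = 0.

0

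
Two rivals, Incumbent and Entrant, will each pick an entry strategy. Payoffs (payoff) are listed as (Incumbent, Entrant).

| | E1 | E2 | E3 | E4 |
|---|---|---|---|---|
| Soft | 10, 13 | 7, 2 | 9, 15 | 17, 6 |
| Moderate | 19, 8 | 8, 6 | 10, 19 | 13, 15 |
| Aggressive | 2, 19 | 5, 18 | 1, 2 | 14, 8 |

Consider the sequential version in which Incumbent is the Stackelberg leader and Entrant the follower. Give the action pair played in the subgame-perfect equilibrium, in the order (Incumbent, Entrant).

Entrant best-responds to each possible Incumbent move:
- Soft: BR = E3, leader payoff 9.
- Moderate: BR = E3, leader payoff 10.
- Aggressive: BR = E1, leader payoff 2.
Incumbent's induced payoffs are 9, 10, 2, so Incumbent commits to Moderate. Subgame-perfect outcome: (Moderate, E3) with payoffs (10, 19).

(Moderate, E3)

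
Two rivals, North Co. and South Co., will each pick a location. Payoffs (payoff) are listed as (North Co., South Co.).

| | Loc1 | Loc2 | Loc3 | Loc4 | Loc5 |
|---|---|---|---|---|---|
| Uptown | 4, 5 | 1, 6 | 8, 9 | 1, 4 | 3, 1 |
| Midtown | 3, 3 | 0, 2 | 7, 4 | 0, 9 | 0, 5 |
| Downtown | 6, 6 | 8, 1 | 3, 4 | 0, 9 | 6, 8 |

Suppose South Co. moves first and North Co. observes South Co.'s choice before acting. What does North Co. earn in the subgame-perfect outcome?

8

Work backward from North Co.'s decision.
- Loc1 → North Co. plays Downtown (best of 4, 3, 6); South Co. gets 6.
- Loc2 → North Co. plays Downtown (best of 1, 0, 8); South Co. gets 1.
- Loc3 → North Co. plays Uptown (best of 8, 7, 3); South Co. gets 9.
- Loc4 → North Co. plays Uptown (best of 1, 0, 0); South Co. gets 4.
- Loc5 → North Co. plays Downtown (best of 3, 0, 6); South Co. gets 8.
Among 6, 1, 9, 4, 8, the best is 9 at Loc3. Subgame-perfect outcome: (Uptown, Loc3) with payoffs (8, 9).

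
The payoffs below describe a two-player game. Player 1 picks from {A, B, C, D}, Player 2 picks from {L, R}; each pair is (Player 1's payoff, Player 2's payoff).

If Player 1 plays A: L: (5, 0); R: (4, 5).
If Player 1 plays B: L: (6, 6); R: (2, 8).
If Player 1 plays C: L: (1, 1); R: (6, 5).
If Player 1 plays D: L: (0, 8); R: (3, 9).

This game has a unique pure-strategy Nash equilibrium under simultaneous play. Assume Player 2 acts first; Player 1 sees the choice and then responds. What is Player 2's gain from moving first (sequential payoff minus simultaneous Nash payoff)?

1

Backward induction with Player 2 moving first.
- L: Player 1 compares 5, 6, 1, 0 and picks B; Player 2 would get 6.
- R: Player 1 compares 4, 2, 6, 3 and picks C; Player 2 would get 5.
Among 6, 5, the best is 6 at L. Subgame-perfect outcome: (B, L) with payoffs (6, 6).
For the simultaneous game, intersect best replies.
Player 1's best replies: L→B; R→C.
Player 2's best replies: A→R; B→R; C→R; D→R.
Only (C, R) has each player best-responding; Nash payoffs (6, 5).
Player 2's commitment gain: 6 − 5 = 1.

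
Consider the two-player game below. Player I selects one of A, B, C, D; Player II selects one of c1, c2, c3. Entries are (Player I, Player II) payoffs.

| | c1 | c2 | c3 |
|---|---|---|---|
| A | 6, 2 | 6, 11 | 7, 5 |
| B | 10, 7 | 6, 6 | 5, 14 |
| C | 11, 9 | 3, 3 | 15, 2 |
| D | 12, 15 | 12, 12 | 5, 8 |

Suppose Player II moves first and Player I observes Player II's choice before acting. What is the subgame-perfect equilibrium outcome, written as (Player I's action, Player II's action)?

(D, c1)

Work backward from Player I's decision.
- c1: BR = D, leader payoff 15.
- c2: BR = D, leader payoff 12.
- c3: BR = C, leader payoff 2.
Player II's induced payoffs are 15, 12, 2, so Player II commits to c1. Subgame-perfect outcome: (D, c1) with payoffs (12, 15).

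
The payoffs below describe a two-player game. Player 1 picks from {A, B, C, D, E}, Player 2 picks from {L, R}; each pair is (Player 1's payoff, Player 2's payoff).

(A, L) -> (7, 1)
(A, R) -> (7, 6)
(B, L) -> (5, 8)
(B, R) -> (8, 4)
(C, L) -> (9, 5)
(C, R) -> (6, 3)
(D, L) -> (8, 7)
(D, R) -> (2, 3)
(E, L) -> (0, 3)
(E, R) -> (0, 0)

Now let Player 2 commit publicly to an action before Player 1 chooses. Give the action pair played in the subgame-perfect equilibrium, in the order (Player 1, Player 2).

(C, L)

Backward induction with Player 2 moving first.
- L: BR = C, leader payoff 5.
- R: BR = B, leader payoff 4.
Player 2's induced payoffs are 5, 4, so Player 2 commits to L. Subgame-perfect outcome: (C, L) with payoffs (9, 5).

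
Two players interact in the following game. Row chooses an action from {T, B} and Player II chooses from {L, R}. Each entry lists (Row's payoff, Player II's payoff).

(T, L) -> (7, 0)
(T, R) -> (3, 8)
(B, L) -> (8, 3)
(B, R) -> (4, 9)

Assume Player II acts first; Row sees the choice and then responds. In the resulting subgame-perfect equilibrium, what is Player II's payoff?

Backward induction with Player II moving first.
- L: Row compares 7, 8 and picks B; Player II would get 3.
- R: Row compares 3, 4 and picks B; Player II would get 9.
Player II's induced payoffs are 3, 9, so Player II commits to R. Subgame-perfect outcome: (B, R) with payoffs (4, 9).

9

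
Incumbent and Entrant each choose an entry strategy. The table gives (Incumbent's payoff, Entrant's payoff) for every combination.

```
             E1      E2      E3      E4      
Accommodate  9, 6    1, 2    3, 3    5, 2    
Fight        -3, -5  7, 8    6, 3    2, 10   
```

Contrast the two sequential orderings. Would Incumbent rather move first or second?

If Incumbent leads: Entrant's best replies are Accommodate→E1, Fight→E4; Incumbent's induced payoffs 9, 2; outcome (Accommodate, E1), payoffs (9, 6).
If Entrant leads: Incumbent's best replies are E1→Accommodate, E2→Fight, E3→Fight, E4→Accommodate; Entrant's induced payoffs 6, 8, 3, 2; outcome (Fight, E2), payoffs (7, 8).
Incumbent gets 9 moving first and 7 moving second, so Incumbent prefers to move first.

first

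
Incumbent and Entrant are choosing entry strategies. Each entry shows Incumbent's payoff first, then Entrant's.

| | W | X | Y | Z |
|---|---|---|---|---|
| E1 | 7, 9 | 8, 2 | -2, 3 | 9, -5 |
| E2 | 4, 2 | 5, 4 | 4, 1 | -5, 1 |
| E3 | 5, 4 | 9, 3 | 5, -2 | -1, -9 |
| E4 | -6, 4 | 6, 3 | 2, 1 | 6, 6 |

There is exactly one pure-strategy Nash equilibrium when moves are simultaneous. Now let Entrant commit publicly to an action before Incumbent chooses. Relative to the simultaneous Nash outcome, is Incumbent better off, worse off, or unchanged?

Work backward from Incumbent's decision.
- W → Incumbent plays E1 (best of 7, 4, 5, -6); Entrant gets 9.
- X → Incumbent plays E3 (best of 8, 5, 9, 6); Entrant gets 3.
- Y → Incumbent plays E3 (best of -2, 4, 5, 2); Entrant gets -2.
- Z → Incumbent plays E1 (best of 9, -5, -1, 6); Entrant gets -5.
Entrant's induced payoffs are 9, 3, -2, -5, so Entrant commits to W. Subgame-perfect outcome: (E1, W) with payoffs (7, 9).
Under simultaneous play:
Incumbent's best replies: W→E1; X→E3; Y→E3; Z→E1.
Entrant's best replies: E1→W; E2→X; E3→W; E4→Z.
The unique mutual best reply is (E1, W), giving (7, 9).
Incumbent earns 7 sequentially versus 7 at the Nash outcome: unchanged.

unchanged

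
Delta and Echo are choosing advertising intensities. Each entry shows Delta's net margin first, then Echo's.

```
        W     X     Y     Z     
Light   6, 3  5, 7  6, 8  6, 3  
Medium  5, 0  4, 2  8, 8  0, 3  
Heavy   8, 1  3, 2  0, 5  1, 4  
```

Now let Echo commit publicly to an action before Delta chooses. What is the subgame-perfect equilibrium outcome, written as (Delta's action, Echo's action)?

(Medium, Y)

Solve by backward induction (Echo leads).
- W: Delta compares 6, 5, 8 and picks Heavy; Echo would get 1.
- X: Delta compares 5, 4, 3 and picks Light; Echo would get 7.
- Y: Delta compares 6, 8, 0 and picks Medium; Echo would get 8.
- Z: Delta compares 6, 0, 1 and picks Light; Echo would get 3.
Maximizing over 1, 7, 8, 3, Echo chooses Y. Subgame-perfect outcome: (Medium, Y) with payoffs (8, 8).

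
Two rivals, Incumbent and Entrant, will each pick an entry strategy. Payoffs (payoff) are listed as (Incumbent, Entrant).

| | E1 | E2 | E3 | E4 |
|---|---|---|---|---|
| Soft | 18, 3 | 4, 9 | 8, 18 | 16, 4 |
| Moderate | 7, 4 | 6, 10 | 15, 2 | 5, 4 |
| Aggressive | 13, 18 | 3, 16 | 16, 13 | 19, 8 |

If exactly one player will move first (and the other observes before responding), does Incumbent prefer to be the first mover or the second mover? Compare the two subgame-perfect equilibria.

second

If Incumbent leads: Entrant's best replies are Soft→E3, Moderate→E2, Aggressive→E1; Incumbent's induced payoffs 8, 6, 13; outcome (Aggressive, E1), payoffs (13, 18).
If Entrant leads: Incumbent's best replies are E1→Soft, E2→Moderate, E3→Aggressive, E4→Aggressive; Entrant's induced payoffs 3, 10, 13, 8; outcome (Aggressive, E3), payoffs (16, 13).
Incumbent gets 13 moving first and 16 moving second, so Incumbent prefers to move second.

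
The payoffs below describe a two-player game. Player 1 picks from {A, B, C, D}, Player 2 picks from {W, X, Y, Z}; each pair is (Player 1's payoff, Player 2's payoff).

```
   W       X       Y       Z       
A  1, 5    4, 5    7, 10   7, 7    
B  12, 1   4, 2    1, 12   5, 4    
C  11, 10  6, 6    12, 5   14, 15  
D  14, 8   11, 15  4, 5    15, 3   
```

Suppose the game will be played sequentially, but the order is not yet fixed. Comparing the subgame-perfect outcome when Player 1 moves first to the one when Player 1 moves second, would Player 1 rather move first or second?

If Player 1 leads: Player 2's best replies are A→Y, B→Y, C→Z, D→X; Player 1's induced payoffs 7, 1, 14, 11; outcome (C, Z), payoffs (14, 15).
If Player 2 leads: Player 1's best replies are W→D, X→D, Y→C, Z→D; Player 2's induced payoffs 8, 15, 5, 3; outcome (D, X), payoffs (11, 15).
Player 1 gets 14 moving first and 11 moving second, so Player 1 prefers to move first.

first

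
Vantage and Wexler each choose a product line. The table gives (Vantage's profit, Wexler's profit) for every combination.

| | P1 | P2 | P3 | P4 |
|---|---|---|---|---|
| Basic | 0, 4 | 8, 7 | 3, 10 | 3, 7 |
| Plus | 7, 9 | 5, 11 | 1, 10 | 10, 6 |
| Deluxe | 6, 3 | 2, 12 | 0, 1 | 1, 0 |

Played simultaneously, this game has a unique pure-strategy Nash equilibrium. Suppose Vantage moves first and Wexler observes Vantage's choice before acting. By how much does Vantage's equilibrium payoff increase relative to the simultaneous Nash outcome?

2

Wexler best-responds to each possible Vantage move:
- Basic: BR = P3, leader payoff 3.
- Plus: BR = P2, leader payoff 5.
- Deluxe: BR = P2, leader payoff 2.
Vantage's induced payoffs are 3, 5, 2, so Vantage commits to Plus. Subgame-perfect outcome: (Plus, P2) with payoffs (5, 11).
Under simultaneous play:
Vantage's best replies: P1→Plus; P2→Basic; P3→Basic; P4→Plus.
Wexler's best replies: Basic→P3; Plus→P2; Deluxe→P2.
Only (Basic, P3) has each player best-responding; Nash payoffs (3, 10).
Vantage's commitment gain: 5 − 3 = 2.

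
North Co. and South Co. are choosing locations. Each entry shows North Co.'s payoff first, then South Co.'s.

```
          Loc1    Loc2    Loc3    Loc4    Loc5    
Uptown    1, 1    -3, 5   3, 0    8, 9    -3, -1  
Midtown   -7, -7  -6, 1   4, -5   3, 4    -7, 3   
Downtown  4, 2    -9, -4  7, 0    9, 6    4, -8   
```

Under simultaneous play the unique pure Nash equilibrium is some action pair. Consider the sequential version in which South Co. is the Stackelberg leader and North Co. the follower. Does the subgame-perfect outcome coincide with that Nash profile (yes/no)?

yes

North Co. best-responds to each possible South Co. move:
- Loc1: North Co. compares 1, -7, 4 and picks Downtown; South Co. would get 2.
- Loc2: North Co. compares -3, -6, -9 and picks Uptown; South Co. would get 5.
- Loc3: North Co. compares 3, 4, 7 and picks Downtown; South Co. would get 0.
- Loc4: North Co. compares 8, 3, 9 and picks Downtown; South Co. would get 6.
- Loc5: North Co. compares -3, -7, 4 and picks Downtown; South Co. would get -8.
South Co.'s induced payoffs are 2, 5, 0, 6, -8, so South Co. commits to Loc4. Subgame-perfect outcome: (Downtown, Loc4) with payoffs (9, 6).
For the simultaneous game, intersect best replies.
North Co.'s best replies: Loc1→Downtown; Loc2→Uptown; Loc3→Downtown; Loc4→Downtown; Loc5→Downtown.
South Co.'s best replies: Uptown→Loc4; Midtown→Loc4; Downtown→Loc4.
Only (Downtown, Loc4) has each player best-responding; Nash payoffs (9, 6).
Sequential outcome (Downtown, Loc4) coincides with the Nash profile (Downtown, Loc4).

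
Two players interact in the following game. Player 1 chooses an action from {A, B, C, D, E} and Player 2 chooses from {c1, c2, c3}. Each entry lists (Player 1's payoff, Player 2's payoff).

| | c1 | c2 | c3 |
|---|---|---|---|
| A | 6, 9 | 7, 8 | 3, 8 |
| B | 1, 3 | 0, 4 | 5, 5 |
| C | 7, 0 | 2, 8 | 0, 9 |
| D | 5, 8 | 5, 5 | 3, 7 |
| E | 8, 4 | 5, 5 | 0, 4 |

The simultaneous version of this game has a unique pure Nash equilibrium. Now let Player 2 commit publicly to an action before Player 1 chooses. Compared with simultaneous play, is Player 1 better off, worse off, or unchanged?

better off

Work backward from Player 1's decision.
- c1: BR = E, leader payoff 4.
- c2: BR = A, leader payoff 8.
- c3: BR = B, leader payoff 5.
Player 2's induced payoffs are 4, 8, 5, so Player 2 commits to c2. Subgame-perfect outcome: (A, c2) with payoffs (7, 8).
Now find the simultaneous Nash equilibrium.
Player 1's best replies: c1→E; c2→A; c3→B.
Player 2's best replies: A→c1; B→c3; C→c3; D→c1; E→c2.
Only (B, c3) has each player best-responding; Nash payoffs (5, 5).
Player 1 earns 7 sequentially versus 5 at the Nash outcome: better off.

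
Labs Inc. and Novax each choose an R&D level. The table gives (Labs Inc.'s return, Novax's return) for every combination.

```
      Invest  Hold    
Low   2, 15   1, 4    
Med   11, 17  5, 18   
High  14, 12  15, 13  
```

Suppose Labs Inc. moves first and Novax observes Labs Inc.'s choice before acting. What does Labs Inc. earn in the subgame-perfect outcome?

Solve by backward induction (Labs Inc. leads).
- Low: Novax compares 15, 4 and picks Invest; Labs Inc. would get 2.
- Med: Novax compares 17, 18 and picks Hold; Labs Inc. would get 5.
- High: Novax compares 12, 13 and picks Hold; Labs Inc. would get 15.
Labs Inc.'s induced payoffs are 2, 5, 15, so Labs Inc. commits to High. Subgame-perfect outcome: (High, Hold) with payoffs (15, 13).

15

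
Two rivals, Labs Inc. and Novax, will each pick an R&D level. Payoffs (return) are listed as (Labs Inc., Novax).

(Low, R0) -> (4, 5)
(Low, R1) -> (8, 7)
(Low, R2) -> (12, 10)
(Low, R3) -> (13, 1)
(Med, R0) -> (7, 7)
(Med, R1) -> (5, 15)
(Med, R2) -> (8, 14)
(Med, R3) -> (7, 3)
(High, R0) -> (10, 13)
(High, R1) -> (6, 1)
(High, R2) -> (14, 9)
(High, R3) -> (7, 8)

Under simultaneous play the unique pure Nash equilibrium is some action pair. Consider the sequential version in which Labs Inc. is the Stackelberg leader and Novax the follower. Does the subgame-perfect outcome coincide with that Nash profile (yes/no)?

Novax best-responds to each possible Labs Inc. move:
- Low: BR = R2, leader payoff 12.
- Med: BR = R1, leader payoff 5.
- High: BR = R0, leader payoff 10.
Maximizing over 12, 5, 10, Labs Inc. chooses Low. Subgame-perfect outcome: (Low, R2) with payoffs (12, 10).
Under simultaneous play:
Labs Inc.'s best replies: R0→High; R1→Low; R2→High; R3→Low.
Novax's best replies: Low→R2; Med→R1; High→R0.
The unique mutual best reply is (High, R0), giving (10, 13).
Sequential outcome (Low, R2) differs from the Nash profile (High, R0).

no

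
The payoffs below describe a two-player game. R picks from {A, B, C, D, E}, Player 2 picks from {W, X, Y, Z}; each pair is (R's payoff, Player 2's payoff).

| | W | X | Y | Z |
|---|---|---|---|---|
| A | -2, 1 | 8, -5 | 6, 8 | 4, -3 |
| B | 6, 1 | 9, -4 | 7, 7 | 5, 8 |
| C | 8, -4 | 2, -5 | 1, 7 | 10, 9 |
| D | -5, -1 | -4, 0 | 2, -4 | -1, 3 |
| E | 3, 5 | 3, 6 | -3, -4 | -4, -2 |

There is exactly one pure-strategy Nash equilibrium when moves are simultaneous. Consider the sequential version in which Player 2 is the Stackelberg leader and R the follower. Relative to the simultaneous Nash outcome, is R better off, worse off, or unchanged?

unchanged

Work backward from R's decision.
- W: BR = C, leader payoff -4.
- X: BR = B, leader payoff -4.
- Y: BR = B, leader payoff 7.
- Z: BR = C, leader payoff 9.
Among -4, -4, 7, 9, the best is 9 at Z. Subgame-perfect outcome: (C, Z) with payoffs (10, 9).
Under simultaneous play:
R's best replies: W→C; X→B; Y→B; Z→C.
Player 2's best replies: A→Y; B→Z; C→Z; D→Z; E→X.
Only (C, Z) has each player best-responding; Nash payoffs (10, 9).
R earns 10 sequentially versus 10 at the Nash outcome: unchanged.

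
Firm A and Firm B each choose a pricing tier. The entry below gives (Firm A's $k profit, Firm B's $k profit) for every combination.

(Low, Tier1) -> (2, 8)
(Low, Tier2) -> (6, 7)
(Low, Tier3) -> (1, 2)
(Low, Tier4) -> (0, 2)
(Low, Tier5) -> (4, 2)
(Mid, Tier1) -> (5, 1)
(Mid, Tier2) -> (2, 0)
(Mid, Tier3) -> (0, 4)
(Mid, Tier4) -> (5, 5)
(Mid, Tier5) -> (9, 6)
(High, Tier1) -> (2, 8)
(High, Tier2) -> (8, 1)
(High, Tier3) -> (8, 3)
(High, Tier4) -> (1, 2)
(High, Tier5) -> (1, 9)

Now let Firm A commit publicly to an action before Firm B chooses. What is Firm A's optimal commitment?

Mid

Firm B best-responds to each possible Firm A move:
- Low: Firm B compares 8, 7, 2, 2, 2 and picks Tier1; Firm A would get 2.
- Mid: Firm B compares 1, 0, 4, 5, 6 and picks Tier5; Firm A would get 9.
- High: Firm B compares 8, 1, 3, 2, 9 and picks Tier5; Firm A would get 1.
Maximizing over 2, 9, 1, Firm A chooses Mid. Subgame-perfect outcome: (Mid, Tier5) with payoffs (9, 6).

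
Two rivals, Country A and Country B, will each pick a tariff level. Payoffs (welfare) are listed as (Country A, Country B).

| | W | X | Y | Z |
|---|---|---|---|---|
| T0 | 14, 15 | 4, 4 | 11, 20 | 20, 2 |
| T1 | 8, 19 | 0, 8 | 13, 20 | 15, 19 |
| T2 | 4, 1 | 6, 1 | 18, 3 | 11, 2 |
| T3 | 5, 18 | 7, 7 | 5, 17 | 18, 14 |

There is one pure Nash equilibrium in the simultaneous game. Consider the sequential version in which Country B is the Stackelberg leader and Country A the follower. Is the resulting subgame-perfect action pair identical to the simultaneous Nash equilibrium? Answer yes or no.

Work backward from Country A's decision.
- W: BR = T0, leader payoff 15.
- X: BR = T3, leader payoff 7.
- Y: BR = T2, leader payoff 3.
- Z: BR = T0, leader payoff 2.
Maximizing over 15, 7, 3, 2, Country B chooses W. Subgame-perfect outcome: (T0, W) with payoffs (14, 15).
Now find the simultaneous Nash equilibrium.
Country A's best replies: W→T0; X→T3; Y→T2; Z→T0.
Country B's best replies: T0→Y; T1→Y; T2→Y; T3→W.
Only (T2, Y) has each player best-responding; Nash payoffs (18, 3).
Sequential outcome (T0, W) differs from the Nash profile (T2, Y).

no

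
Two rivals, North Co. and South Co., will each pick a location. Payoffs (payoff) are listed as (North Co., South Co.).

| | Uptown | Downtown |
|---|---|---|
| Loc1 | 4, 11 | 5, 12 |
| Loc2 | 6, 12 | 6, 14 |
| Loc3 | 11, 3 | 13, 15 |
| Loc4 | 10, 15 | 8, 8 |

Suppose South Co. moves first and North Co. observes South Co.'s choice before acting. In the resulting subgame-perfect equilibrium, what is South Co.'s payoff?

15

Solve by backward induction (South Co. leads).
- Uptown: BR = Loc3, leader payoff 3.
- Downtown: BR = Loc3, leader payoff 15.
South Co.'s induced payoffs are 3, 15, so South Co. commits to Downtown. Subgame-perfect outcome: (Loc3, Downtown) with payoffs (13, 15).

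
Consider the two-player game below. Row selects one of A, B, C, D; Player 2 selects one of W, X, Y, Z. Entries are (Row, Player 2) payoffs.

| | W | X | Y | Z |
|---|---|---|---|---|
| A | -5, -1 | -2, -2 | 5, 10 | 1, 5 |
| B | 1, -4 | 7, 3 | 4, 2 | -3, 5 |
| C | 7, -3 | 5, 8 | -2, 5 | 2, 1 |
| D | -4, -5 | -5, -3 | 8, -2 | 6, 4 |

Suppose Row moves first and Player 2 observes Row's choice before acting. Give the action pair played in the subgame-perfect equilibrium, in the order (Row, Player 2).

Player 2 best-responds to each possible Row move:
- A → Player 2 plays Y (best of -1, -2, 10, 5); Row gets 5.
- B → Player 2 plays Z (best of -4, 3, 2, 5); Row gets -3.
- C → Player 2 plays X (best of -3, 8, 5, 1); Row gets 5.
- D → Player 2 plays Z (best of -5, -3, -2, 4); Row gets 6.
Maximizing over 5, -3, 5, 6, Row chooses D. Subgame-perfect outcome: (D, Z) with payoffs (6, 4).

(D, Z)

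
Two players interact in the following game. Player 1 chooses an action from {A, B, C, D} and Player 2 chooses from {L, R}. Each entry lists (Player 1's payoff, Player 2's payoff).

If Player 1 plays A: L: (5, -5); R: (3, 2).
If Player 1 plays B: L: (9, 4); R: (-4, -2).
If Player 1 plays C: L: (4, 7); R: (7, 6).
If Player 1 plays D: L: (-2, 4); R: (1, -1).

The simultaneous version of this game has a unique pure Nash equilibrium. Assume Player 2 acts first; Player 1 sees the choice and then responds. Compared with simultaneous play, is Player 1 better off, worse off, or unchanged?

Work backward from Player 1's decision.
- L: Player 1 compares 5, 9, 4, -2 and picks B; Player 2 would get 4.
- R: Player 1 compares 3, -4, 7, 1 and picks C; Player 2 would get 6.
Maximizing over 4, 6, Player 2 chooses R. Subgame-perfect outcome: (C, R) with payoffs (7, 6).
Under simultaneous play:
Player 1's best replies: L→B; R→C.
Player 2's best replies: A→R; B→L; C→L; D→L.
The unique mutual best reply is (B, L), giving (9, 4).
Player 1 earns 7 sequentially versus 9 at the Nash outcome: worse off.

worse off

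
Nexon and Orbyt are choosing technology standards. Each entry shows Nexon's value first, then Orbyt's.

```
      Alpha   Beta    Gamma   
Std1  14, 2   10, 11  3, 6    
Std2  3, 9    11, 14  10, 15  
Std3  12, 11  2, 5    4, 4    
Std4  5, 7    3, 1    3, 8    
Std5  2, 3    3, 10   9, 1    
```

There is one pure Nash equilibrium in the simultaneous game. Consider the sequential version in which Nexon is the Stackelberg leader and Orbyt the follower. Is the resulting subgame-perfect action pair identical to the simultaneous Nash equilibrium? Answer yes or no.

no

Solve by backward induction (Nexon leads).
- Std1: Orbyt compares 2, 11, 6 and picks Beta; Nexon would get 10.
- Std2: Orbyt compares 9, 14, 15 and picks Gamma; Nexon would get 10.
- Std3: Orbyt compares 11, 5, 4 and picks Alpha; Nexon would get 12.
- Std4: Orbyt compares 7, 1, 8 and picks Gamma; Nexon would get 3.
- Std5: Orbyt compares 3, 10, 1 and picks Beta; Nexon would get 3.
Among 10, 10, 12, 3, 3, the best is 12 at Std3. Subgame-perfect outcome: (Std3, Alpha) with payoffs (12, 11).
For the simultaneous game, intersect best replies.
Nexon's best replies: Alpha→Std1; Beta→Std2; Gamma→Std2.
Orbyt's best replies: Std1→Beta; Std2→Gamma; Std3→Alpha; Std4→Gamma; Std5→Beta.
Only (Std2, Gamma) has each player best-responding; Nash payoffs (10, 15).
Sequential outcome (Std3, Alpha) differs from the Nash profile (Std2, Gamma).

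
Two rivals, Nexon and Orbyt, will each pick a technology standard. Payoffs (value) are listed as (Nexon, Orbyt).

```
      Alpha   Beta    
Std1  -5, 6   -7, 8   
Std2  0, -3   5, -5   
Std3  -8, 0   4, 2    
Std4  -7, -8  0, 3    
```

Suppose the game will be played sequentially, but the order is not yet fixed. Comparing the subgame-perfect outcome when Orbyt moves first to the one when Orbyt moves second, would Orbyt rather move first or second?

second

If Nexon leads: Orbyt's best replies are Std1→Beta, Std2→Alpha, Std3→Beta, Std4→Beta; Nexon's induced payoffs -7, 0, 4, 0; outcome (Std3, Beta), payoffs (4, 2).
If Orbyt leads: Nexon's best replies are Alpha→Std2, Beta→Std2; Orbyt's induced payoffs -3, -5; outcome (Std2, Alpha), payoffs (0, -3).
Orbyt gets -3 moving first and 2 moving second, so Orbyt prefers to move second.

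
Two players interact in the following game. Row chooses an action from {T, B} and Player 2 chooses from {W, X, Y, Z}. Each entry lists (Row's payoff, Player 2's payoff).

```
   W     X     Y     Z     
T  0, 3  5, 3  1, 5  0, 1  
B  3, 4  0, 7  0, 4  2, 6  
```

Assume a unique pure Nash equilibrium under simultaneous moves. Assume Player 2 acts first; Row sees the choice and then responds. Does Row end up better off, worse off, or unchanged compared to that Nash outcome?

Backward induction with Player 2 moving first.
- W → Row plays B (best of 0, 3); Player 2 gets 4.
- X → Row plays T (best of 5, 0); Player 2 gets 3.
- Y → Row plays T (best of 1, 0); Player 2 gets 5.
- Z → Row plays B (best of 0, 2); Player 2 gets 6.
Maximizing over 4, 3, 5, 6, Player 2 chooses Z. Subgame-perfect outcome: (B, Z) with payoffs (2, 6).
For the simultaneous game, intersect best replies.
Row's best replies: W→B; X→T; Y→T; Z→B.
Player 2's best replies: T→Y; B→X.
Only (T, Y) has each player best-responding; Nash payoffs (1, 5).
Row earns 2 sequentially versus 1 at the Nash outcome: better off.

better off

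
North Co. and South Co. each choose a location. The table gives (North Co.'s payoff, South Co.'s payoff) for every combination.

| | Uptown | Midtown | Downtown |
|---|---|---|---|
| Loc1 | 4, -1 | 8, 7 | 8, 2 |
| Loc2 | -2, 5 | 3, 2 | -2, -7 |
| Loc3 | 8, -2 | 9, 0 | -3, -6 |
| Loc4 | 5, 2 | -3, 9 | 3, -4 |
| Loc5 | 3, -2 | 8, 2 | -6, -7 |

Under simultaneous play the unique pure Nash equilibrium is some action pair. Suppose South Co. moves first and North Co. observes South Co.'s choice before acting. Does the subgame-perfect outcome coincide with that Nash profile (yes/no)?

no

Backward induction with South Co. moving first.
- Uptown → North Co. plays Loc3 (best of 4, -2, 8, 5, 3); South Co. gets -2.
- Midtown → North Co. plays Loc3 (best of 8, 3, 9, -3, 8); South Co. gets 0.
- Downtown → North Co. plays Loc1 (best of 8, -2, -3, 3, -6); South Co. gets 2.
South Co.'s induced payoffs are -2, 0, 2, so South Co. commits to Downtown. Subgame-perfect outcome: (Loc1, Downtown) with payoffs (8, 2).
For the simultaneous game, intersect best replies.
North Co.'s best replies: Uptown→Loc3; Midtown→Loc3; Downtown→Loc1.
South Co.'s best replies: Loc1→Midtown; Loc2→Uptown; Loc3→Midtown; Loc4→Midtown; Loc5→Midtown.
Only (Loc3, Midtown) has each player best-responding; Nash payoffs (9, 0).
Sequential outcome (Loc1, Downtown) differs from the Nash profile (Loc3, Midtown).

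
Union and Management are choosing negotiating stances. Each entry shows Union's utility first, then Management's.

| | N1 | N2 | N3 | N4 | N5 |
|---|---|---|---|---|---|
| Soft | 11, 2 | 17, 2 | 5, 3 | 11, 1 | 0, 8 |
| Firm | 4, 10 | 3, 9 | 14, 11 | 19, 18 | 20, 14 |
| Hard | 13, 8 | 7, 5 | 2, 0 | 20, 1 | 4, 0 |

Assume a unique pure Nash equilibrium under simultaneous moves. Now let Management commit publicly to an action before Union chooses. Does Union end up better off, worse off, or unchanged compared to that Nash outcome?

better off

Solve by backward induction (Management leads).
- N1 → Union plays Hard (best of 11, 4, 13); Management gets 8.
- N2 → Union plays Soft (best of 17, 3, 7); Management gets 2.
- N3 → Union plays Firm (best of 5, 14, 2); Management gets 11.
- N4 → Union plays Hard (best of 11, 19, 20); Management gets 1.
- N5 → Union plays Firm (best of 0, 20, 4); Management gets 14.
Maximizing over 8, 2, 11, 1, 14, Management chooses N5. Subgame-perfect outcome: (Firm, N5) with payoffs (20, 14).
Now find the simultaneous Nash equilibrium.
Union's best replies: N1→Hard; N2→Soft; N3→Firm; N4→Hard; N5→Firm.
Management's best replies: Soft→N5; Firm→N4; Hard→N1.
Only (Hard, N1) has each player best-responding; Nash payoffs (13, 8).
Union earns 20 sequentially versus 13 at the Nash outcome: better off.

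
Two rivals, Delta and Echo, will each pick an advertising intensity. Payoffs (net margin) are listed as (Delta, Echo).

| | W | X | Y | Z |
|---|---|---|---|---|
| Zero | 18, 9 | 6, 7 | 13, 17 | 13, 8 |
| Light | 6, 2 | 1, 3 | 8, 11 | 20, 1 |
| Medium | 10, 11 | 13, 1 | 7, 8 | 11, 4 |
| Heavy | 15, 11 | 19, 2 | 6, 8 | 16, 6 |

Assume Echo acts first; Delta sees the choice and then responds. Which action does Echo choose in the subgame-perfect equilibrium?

Solve by backward induction (Echo leads).
- W → Delta plays Zero (best of 18, 6, 10, 15); Echo gets 9.
- X → Delta plays Heavy (best of 6, 1, 13, 19); Echo gets 2.
- Y → Delta plays Zero (best of 13, 8, 7, 6); Echo gets 17.
- Z → Delta plays Light (best of 13, 20, 11, 16); Echo gets 1.
Maximizing over 9, 2, 17, 1, Echo chooses Y. Subgame-perfect outcome: (Zero, Y) with payoffs (13, 17).

Y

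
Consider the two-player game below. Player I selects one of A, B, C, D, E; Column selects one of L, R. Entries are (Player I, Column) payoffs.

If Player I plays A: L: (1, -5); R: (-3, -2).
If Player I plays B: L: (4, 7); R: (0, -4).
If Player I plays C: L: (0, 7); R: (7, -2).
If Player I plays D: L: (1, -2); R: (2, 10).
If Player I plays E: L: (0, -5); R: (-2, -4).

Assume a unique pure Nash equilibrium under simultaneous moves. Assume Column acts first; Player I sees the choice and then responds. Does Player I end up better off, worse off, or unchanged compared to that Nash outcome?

Player I best-responds to each possible Column move:
- L: Player I compares 1, 4, 0, 1, 0 and picks B; Column would get 7.
- R: Player I compares -3, 0, 7, 2, -2 and picks C; Column would get -2.
Maximizing over 7, -2, Column chooses L. Subgame-perfect outcome: (B, L) with payoffs (4, 7).
For the simultaneous game, intersect best replies.
Player I's best replies: L→B; R→C.
Column's best replies: A→R; B→L; C→L; D→R; E→R.
The unique mutual best reply is (B, L), giving (4, 7).
Player I earns 4 sequentially versus 4 at the Nash outcome: unchanged.

unchanged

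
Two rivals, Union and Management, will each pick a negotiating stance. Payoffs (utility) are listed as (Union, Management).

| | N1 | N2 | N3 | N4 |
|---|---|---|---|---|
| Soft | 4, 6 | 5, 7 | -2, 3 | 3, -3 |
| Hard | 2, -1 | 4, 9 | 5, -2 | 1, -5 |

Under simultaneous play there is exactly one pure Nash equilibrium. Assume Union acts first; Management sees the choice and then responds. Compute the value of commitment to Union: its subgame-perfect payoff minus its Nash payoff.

0

Backward induction with Union moving first.
- Soft → Management plays N2 (best of 6, 7, 3, -3); Union gets 5.
- Hard → Management plays N2 (best of -1, 9, -2, -5); Union gets 4.
Maximizing over 5, 4, Union chooses Soft. Subgame-perfect outcome: (Soft, N2) with payoffs (5, 7).
Under simultaneous play:
Union's best replies: N1→Soft; N2→Soft; N3→Hard; N4→Soft.
Management's best replies: Soft→N2; Hard→N2.
The unique mutual best reply is (Soft, N2), giving (5, 7).
Union's commitment gain: 5 − 5 = 0.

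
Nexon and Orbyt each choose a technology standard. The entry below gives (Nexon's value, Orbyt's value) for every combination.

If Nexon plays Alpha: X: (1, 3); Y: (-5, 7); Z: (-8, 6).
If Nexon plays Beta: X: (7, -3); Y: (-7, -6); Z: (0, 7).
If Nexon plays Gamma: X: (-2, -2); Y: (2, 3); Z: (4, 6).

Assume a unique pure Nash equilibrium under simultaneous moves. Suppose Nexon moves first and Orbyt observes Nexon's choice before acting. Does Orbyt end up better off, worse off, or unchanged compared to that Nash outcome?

Backward induction with Nexon moving first.
- Alpha: Orbyt compares 3, 7, 6 and picks Y; Nexon would get -5.
- Beta: Orbyt compares -3, -6, 7 and picks Z; Nexon would get 0.
- Gamma: Orbyt compares -2, 3, 6 and picks Z; Nexon would get 4.
Among -5, 0, 4, the best is 4 at Gamma. Subgame-perfect outcome: (Gamma, Z) with payoffs (4, 6).
For the simultaneous game, intersect best replies.
Nexon's best replies: X→Beta; Y→Gamma; Z→Gamma.
Orbyt's best replies: Alpha→Y; Beta→Z; Gamma→Z.
The unique mutual best reply is (Gamma, Z), giving (4, 6).
Orbyt earns 6 sequentially versus 6 at the Nash outcome: unchanged.

unchanged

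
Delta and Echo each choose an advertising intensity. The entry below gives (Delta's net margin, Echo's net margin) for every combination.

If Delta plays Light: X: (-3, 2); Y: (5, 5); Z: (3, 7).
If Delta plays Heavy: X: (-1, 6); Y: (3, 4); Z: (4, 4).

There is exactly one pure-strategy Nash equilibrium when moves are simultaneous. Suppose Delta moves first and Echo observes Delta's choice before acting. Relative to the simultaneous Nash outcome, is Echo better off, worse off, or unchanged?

Solve by backward induction (Delta leads).
- Light: BR = Z, leader payoff 3.
- Heavy: BR = X, leader payoff -1.
Delta's induced payoffs are 3, -1, so Delta commits to Light. Subgame-perfect outcome: (Light, Z) with payoffs (3, 7).
Under simultaneous play:
Delta's best replies: X→Heavy; Y→Light; Z→Heavy.
Echo's best replies: Light→Z; Heavy→X.
Only (Heavy, X) has each player best-responding; Nash payoffs (-1, 6).
Echo earns 7 sequentially versus 6 at the Nash outcome: better off.

better off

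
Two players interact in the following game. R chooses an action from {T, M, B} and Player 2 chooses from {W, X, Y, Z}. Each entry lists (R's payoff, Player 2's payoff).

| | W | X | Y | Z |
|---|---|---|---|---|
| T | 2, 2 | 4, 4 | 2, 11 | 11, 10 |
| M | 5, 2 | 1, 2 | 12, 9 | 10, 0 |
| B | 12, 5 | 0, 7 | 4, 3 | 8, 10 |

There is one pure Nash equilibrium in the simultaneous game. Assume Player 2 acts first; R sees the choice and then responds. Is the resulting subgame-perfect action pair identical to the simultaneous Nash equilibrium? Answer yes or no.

no

Work backward from R's decision.
- W: R compares 2, 5, 12 and picks B; Player 2 would get 5.
- X: R compares 4, 1, 0 and picks T; Player 2 would get 4.
- Y: R compares 2, 12, 4 and picks M; Player 2 would get 9.
- Z: R compares 11, 10, 8 and picks T; Player 2 would get 10.
Maximizing over 5, 4, 9, 10, Player 2 chooses Z. Subgame-perfect outcome: (T, Z) with payoffs (11, 10).
For the simultaneous game, intersect best replies.
R's best replies: W→B; X→T; Y→M; Z→T.
Player 2's best replies: T→Y; M→Y; B→Z.
The unique mutual best reply is (M, Y), giving (12, 9).
Sequential outcome (T, Z) differs from the Nash profile (M, Y).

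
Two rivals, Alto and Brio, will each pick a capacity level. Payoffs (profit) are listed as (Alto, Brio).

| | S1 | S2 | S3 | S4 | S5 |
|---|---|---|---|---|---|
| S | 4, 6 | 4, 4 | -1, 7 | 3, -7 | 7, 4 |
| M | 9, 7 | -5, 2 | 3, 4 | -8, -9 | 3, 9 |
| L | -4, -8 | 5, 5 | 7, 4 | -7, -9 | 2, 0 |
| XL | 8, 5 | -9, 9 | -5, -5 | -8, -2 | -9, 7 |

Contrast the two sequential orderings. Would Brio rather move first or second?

first

If Alto leads: Brio's best replies are S→S3, M→S5, L→S2, XL→S2; Alto's induced payoffs -1, 3, 5, -9; outcome (L, S2), payoffs (5, 5).
If Brio leads: Alto's best replies are S1→M, S2→L, S3→L, S4→S, S5→S; Brio's induced payoffs 7, 5, 4, -7, 4; outcome (M, S1), payoffs (9, 7).
Brio gets 7 moving first and 5 moving second, so Brio prefers to move first.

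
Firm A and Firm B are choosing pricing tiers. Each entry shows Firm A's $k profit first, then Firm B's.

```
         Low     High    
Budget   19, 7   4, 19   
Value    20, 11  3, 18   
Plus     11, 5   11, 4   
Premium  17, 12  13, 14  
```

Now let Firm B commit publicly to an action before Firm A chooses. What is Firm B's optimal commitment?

High

Backward induction with Firm B moving first.
- Low → Firm A plays Value (best of 19, 20, 11, 17); Firm B gets 11.
- High → Firm A plays Premium (best of 4, 3, 11, 13); Firm B gets 14.
Among 11, 14, the best is 14 at High. Subgame-perfect outcome: (Premium, High) with payoffs (13, 14).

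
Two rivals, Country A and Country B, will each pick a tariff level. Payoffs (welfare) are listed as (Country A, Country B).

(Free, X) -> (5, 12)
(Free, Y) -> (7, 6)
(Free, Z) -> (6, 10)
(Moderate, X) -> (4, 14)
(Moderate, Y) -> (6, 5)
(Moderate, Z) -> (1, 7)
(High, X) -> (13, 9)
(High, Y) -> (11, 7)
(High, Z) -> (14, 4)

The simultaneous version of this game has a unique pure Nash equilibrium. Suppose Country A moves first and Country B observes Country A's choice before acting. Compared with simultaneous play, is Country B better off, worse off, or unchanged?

unchanged

Country B best-responds to each possible Country A move:
- Free → Country B plays X (best of 12, 6, 10); Country A gets 5.
- Moderate → Country B plays X (best of 14, 5, 7); Country A gets 4.
- High → Country B plays X (best of 9, 7, 4); Country A gets 13.
Among 5, 4, 13, the best is 13 at High. Subgame-perfect outcome: (High, X) with payoffs (13, 9).
Under simultaneous play:
Country A's best replies: X→High; Y→High; Z→High.
Country B's best replies: Free→X; Moderate→X; High→X.
The unique mutual best reply is (High, X), giving (13, 9).
Country B earns 9 sequentially versus 9 at the Nash outcome: unchanged.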